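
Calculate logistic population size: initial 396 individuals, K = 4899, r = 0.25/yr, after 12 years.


(K - N0)/N0 = (4899 - 396)/396 = 4503/396 = 11.3712
r*t = 0.25 * 12 = 3; exp(-3) = 0.0497871
11.3712 * 0.0497871 = 0.566139
1 + 0.566139 = 1.56614
N = 4899 / 1.56614 = 3128.07 ≈ 3128

3128


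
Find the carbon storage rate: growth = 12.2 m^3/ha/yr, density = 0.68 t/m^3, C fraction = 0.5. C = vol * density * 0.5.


C = 12.2 * 0.68 * 0.5 = 4.148 ≈ 4.15 t C/ha/yr

4.15 t C/ha/yr


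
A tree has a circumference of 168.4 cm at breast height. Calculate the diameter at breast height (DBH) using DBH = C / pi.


DBH = C / pi = 168.4 / 3.141593 = 53.6034 ≈ 53.60 cm

53.60 cm


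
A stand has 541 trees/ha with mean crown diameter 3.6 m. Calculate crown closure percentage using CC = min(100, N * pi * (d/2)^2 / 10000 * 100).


(d/2)^2 = (3.6/2)^2 = 1.8^2 = 3.24
Crown area = 3.141593 * 3.24 = 10.1788 m^2
N * area / 10000 * 100 = 541 * 10.1788 / 10000 * 100 = 55.0673
CC = min(100, 55.0673) = 55.0673 ≈ 55.1%

55.1%


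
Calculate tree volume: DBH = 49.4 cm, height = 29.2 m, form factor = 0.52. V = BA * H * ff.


(D/200)^2 = (49.4/200)^2 = 0.247^2 = 0.061009
BA = 3.141593 * 0.061009 = 0.191665 m^2
V = 0.191665 * 29.2 * 0.52 = 2.91024 ≈ 2.910 m^3

2.910 m^3


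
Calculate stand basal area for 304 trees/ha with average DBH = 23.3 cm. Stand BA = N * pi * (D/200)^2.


(D/200)^2 = (23.3/200)^2 = 0.1165^2 = 0.01357225
Individual BA = 3.141593 * 0.01357225 = 0.0426385 m^2
Stand BA = 304 * 0.0426385 = 12.9621 ≈ 12.96 m^2/ha

12.96 m^2/ha


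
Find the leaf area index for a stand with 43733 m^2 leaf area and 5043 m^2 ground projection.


LAI = 43733 / 5043 = 8.6720 ≈ 8.67

8.67


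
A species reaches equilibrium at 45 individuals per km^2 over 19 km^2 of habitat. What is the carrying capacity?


K = 45 * 19 = 855 individuals

855 individuals


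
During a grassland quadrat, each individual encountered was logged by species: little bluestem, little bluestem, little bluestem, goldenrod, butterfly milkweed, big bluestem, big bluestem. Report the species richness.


Total individuals logged = 7
Distinct species (count of individuals): little bluestem (3), goldenrod (1), butterfly milkweed (1), big bluestem (2)
Species richness = number of distinct species = 4

4


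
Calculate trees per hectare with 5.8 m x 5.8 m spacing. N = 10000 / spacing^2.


N = 10000 / 5.8^2 = 10000 / 33.64 = 297.265 ≈ 297 trees/ha

297 trees/ha


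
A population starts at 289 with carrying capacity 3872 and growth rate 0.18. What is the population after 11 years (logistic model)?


(K - N0)/N0 = (3872 - 289)/289 = 3583/289 = 12.3979
r*t = 0.18 * 11 = 1.98; exp(-1.98) = 0.138069
12.3979 * 0.138069 = 1.71177
1 + 1.71177 = 2.71177
N = 3872 / 2.71177 = 1427.85 ≈ 1428

1428


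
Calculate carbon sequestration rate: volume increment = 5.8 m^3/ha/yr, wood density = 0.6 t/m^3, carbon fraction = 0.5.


C = 5.8 * 0.6 * 0.5 = 1.74 t C/ha/yr

1.74 t C/ha/yr


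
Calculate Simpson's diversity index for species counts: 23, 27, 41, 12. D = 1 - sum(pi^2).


Total N = 23 + 27 + 41 + 12 = 103
Per-species terms:
  p = 23/103 = 0.223301; p^2 = 0.223301^2 = 0.049863
  p = 27/103 = 0.262136; p^2 = 0.262136^2 = 0.068715
  p = 41/103 = 0.398058; p^2 = 0.398058^2 = 0.158450
  p = 12/103 = 0.116505; p^2 = 0.116505^2 = 0.013573
sum(p^2) = 0.049863 + 0.068715 + 0.158450 + 0.013573 = 0.290601
D = 1 - 0.290601 = 0.709399 ≈ 0.7094

0.7094


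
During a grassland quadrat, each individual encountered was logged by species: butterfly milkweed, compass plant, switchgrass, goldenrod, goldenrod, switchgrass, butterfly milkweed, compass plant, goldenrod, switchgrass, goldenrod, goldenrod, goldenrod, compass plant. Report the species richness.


Total individuals logged = 14
Distinct species (count of individuals): butterfly milkweed (2), compass plant (3), switchgrass (3), goldenrod (6)
Species richness = number of distinct species = 4

4


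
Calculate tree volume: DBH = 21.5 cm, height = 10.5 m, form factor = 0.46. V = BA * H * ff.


(D/200)^2 = (21.5/200)^2 = 0.1075^2 = 0.01155625
BA = 3.141593 * 0.01155625 = 0.0363050 m^2
V = 0.0363050 * 10.5 * 0.46 = 0.175353 ≈ 0.175 m^3

0.175 m^3


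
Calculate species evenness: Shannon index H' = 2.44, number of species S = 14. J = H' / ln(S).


ln(14) = 2.63906
J = H' / ln(S) = 2.44 / 2.63906 = 0.924572 ≈ 0.9246

0.9246


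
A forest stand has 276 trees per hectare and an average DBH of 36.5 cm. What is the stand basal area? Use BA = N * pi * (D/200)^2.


(D/200)^2 = (36.5/200)^2 = 0.1825^2 = 0.03330625
Individual BA = 3.141593 * 0.03330625 = 0.104635 m^2
Stand BA = 276 * 0.104635 = 28.8793 ≈ 28.88 m^2/ha

28.88 m^2/ha


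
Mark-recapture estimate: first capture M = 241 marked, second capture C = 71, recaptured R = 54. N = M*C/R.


N = M * C / R = 241 * 71 / 54 = 17111 / 54 = 316.87 ≈ 317

317 individuals


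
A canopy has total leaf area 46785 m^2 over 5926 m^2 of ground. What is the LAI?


LAI = 46785 / 5926 = 7.8949 ≈ 7.89

7.89


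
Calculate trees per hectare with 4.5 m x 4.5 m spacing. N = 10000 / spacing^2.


N = 10000 / 4.5^2 = 10000 / 20.25 = 493.827 ≈ 494 trees/ha

494 trees/ha


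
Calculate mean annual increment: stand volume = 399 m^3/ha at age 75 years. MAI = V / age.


MAI = 399 / 75 = 5.32 m^3/ha/yr

5.32 m^3/ha/yr


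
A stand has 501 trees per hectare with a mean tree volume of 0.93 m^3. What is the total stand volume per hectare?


V_stand = 501 * 0.93 = 465.93 ≈ 465.9 m^3/ha

465.9 m^3/ha


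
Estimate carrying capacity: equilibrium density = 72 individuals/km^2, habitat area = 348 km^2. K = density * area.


K = 72 * 348 = 25056 individuals

25056 individuals


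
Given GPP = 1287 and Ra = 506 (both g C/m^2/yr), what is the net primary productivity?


NPP = GPP - Ra = 1287 - 506 = 781 g C/m^2/yr

781 g C/m^2/yr


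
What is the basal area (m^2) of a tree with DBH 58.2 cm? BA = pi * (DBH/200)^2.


D/200 = 58.2/200 = 0.291 m
(D/200)^2 = 0.291^2 = 0.084681
BA = 3.141593 * 0.084681 = 0.266033 ≈ 0.2660 m^2

0.2660 m^2


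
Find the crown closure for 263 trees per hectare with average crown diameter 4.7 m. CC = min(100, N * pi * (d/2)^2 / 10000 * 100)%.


(d/2)^2 = (4.7/2)^2 = 2.35^2 = 5.5225
Crown area = 3.141593 * 5.5225 = 17.3494 m^2
N * area / 10000 * 100 = 263 * 17.3494 / 10000 * 100 = 45.6289
CC = min(100, 45.6289) = 45.6289 ≈ 45.6%

45.6%


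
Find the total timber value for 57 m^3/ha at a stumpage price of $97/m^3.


Value = 57 * 97 = $5529/ha

$5529/ha


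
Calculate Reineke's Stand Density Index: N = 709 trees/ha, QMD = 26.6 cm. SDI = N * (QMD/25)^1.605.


QMD/25 = 26.6/25 = 1.064
(1.064)^1.605 = exp(1.605 * ln(1.064)) = exp(1.605 * 0.0620354) = exp(0.0995668) = 1.10469
SDI = 709 * 1.10469 = 783.225 ≈ 783

783


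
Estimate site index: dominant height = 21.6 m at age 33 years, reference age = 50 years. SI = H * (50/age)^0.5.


50/33 = 1.51515
(1.51515)^0.5 = 1.23091
SI = 21.6 * 1.23091 = 26.5877 ≈ 26.6 m

26.6 m


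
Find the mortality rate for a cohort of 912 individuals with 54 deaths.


Mortality rate = 54 / 912 = 0.059211 ≈ 0.0592

0.0592


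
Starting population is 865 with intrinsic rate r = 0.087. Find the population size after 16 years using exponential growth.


r*t = 0.087 * 16 = 1.392
exp(1.392) = 4.02289
N = 865 * 4.02289 = 3479.80 ≈ 3480

3480


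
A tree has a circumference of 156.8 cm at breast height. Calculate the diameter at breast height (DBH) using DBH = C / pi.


DBH = C / pi = 156.8 / 3.141593 = 49.9110 ≈ 49.91 cm

49.91 cm


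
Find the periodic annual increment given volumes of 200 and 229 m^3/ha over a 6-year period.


PAI = (V2 - V1) / period = (229 - 200) / 6 = 29 / 6 = 4.8333 ≈ 4.83 m^3/ha/yr

4.83 m^3/ha/yr


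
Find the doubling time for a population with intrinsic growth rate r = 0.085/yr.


td = ln(2) / 0.085 = 0.693147 / 0.085 = 8.15467 ≈ 8.2 years

8.2 years


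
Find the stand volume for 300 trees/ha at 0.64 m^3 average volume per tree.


V_stand = 300 * 0.64 = 192.0 m^3/ha

192.0 m^3/ha


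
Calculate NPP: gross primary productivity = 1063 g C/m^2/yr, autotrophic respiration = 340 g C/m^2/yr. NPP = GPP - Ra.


NPP = GPP - Ra = 1063 - 340 = 723 g C/m^2/yr

723 g C/m^2/yr


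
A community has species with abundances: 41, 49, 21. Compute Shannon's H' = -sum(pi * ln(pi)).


Total N = 41 + 49 + 21 = 111
Per-species terms:
  p = 41/111 = 0.369369; ln(p) = -0.995959; p*ln(p) = 0.369369 * (-0.995959) = -0.367876
  p = 49/111 = 0.441441; ln(p) = -0.817711; p*ln(p) = 0.441441 * (-0.817711) = -0.360971
  p = 21/111 = 0.189189; ln(p) = -1.665009; p*ln(p) = 0.189189 * (-1.665009) = -0.315001
sum(p*ln(p)) = (-0.367876) + (-0.360971) + (-0.315001) = -1.043848
H' = -(-1.043848) = 1.043848 ≈ 1.0438

1.0438


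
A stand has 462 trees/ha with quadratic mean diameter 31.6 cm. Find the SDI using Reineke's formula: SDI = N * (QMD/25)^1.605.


QMD/25 = 31.6/25 = 1.264
(1.264)^1.605 = exp(1.605 * ln(1.264)) = exp(1.605 * 0.234281) = exp(0.376021) = 1.45648
SDI = 462 * 1.45648 = 672.894 ≈ 673

673


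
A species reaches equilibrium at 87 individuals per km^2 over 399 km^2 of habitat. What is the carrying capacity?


K = 87 * 399 = 34713 individuals

34713 individuals


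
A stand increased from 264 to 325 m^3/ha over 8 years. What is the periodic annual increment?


PAI = (V2 - V1) / period = (325 - 264) / 8 = 61 / 8 = 7.6250 ≈ 7.63 m^3/ha/yr

7.63 m^3/ha/yr


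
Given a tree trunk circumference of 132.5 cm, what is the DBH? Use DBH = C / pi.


DBH = C / pi = 132.5 / 3.141593 = 42.1761 ≈ 42.18 cm

42.18 cm


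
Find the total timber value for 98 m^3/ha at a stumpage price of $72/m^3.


Value = 98 * 72 = $7056/ha

$7056/ha


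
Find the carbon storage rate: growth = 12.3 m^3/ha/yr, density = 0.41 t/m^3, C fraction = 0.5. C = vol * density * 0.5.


C = 12.3 * 0.41 * 0.5 = 2.5215 ≈ 2.52 t C/ha/yr

2.52 t C/ha/yr


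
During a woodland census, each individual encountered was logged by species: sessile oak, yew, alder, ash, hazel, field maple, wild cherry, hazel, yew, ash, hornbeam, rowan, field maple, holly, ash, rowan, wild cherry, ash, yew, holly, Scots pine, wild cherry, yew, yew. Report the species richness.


Total individuals logged = 24
Distinct species (count of individuals): sessile oak (1), yew (5), alder (1), ash (4), hazel (2), field maple (2), wild cherry (3), hornbeam (1), rowan (2), holly (2), Scots pine (1)
Species richness = number of distinct species = 11

11


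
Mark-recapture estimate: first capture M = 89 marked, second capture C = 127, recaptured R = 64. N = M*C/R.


N = M * C / R = 89 * 127 / 64 = 11303 / 64 = 176.61 ≈ 177

177 individuals


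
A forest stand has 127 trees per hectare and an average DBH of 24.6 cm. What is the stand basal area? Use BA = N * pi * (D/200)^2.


(D/200)^2 = (24.6/200)^2 = 0.123^2 = 0.015129
Individual BA = 3.141593 * 0.015129 = 0.0475292 m^2
Stand BA = 127 * 0.0475292 = 6.03621 ≈ 6.04 m^2/ha

6.04 m^2/ha


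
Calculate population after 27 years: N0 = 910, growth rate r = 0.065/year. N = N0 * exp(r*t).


r*t = 0.065 * 27 = 1.755
exp(1.755) = 5.78345
N = 910 * 5.78345 = 5262.94 ≈ 5263

5263


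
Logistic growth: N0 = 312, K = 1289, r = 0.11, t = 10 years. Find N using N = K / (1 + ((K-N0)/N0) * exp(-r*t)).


(K - N0)/N0 = (1289 - 312)/312 = 977/312 = 3.13141
r*t = 0.11 * 10 = 1.1; exp(-1.1) = 0.332871
3.13141 * 0.332871 = 1.04236
1 + 1.04236 = 2.04236
N = 1289 / 2.04236 = 631.133 ≈ 631

631


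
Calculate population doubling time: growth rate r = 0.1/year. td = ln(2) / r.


td = ln(2) / 0.1 = 0.693147 / 0.1 = 6.93147 ≈ 6.9 years

6.9 years


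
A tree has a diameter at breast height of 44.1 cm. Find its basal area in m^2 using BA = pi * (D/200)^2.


D/200 = 44.1/200 = 0.2205 m
(D/200)^2 = 0.2205^2 = 0.04862025
BA = 3.141593 * 0.04862025 = 0.152745 ≈ 0.1527 m^2

0.1527 m^2


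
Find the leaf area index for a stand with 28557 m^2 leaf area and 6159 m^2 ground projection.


LAI = 28557 / 6159 = 4.6366 ≈ 4.64

4.64


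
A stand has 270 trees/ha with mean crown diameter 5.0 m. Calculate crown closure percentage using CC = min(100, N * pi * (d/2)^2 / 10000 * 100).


(d/2)^2 = (5.0/2)^2 = 2.5^2 = 6.25
Crown area = 3.141593 * 6.25 = 19.6350 m^2
N * area / 10000 * 100 = 270 * 19.6350 / 10000 * 100 = 53.0145
CC = min(100, 53.0145) = 53.0145 ≈ 53.0%

53.0%


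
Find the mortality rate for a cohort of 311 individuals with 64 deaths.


Mortality rate = 64 / 311 = 0.205788 ≈ 0.2058

0.2058


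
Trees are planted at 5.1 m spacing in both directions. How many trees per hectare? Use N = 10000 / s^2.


N = 10000 / 5.1^2 = 10000 / 26.01 = 384.468 ≈ 384 trees/ha

384 trees/ha


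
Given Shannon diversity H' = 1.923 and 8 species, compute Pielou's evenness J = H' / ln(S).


ln(8) = 2.07944
J = H' / ln(S) = 1.923 / 2.07944 = 0.924768 ≈ 0.9248

0.9248


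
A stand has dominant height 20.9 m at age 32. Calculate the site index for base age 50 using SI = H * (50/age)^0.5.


50/32 = 1.56250
(1.56250)^0.5 = 1.25000
SI = 20.9 * 1.25000 = 26.1250 ≈ 26.1 m

26.1 m


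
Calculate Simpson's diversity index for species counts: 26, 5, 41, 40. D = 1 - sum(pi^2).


Total N = 26 + 5 + 41 + 40 = 112
Per-species terms:
  p = 26/112 = 0.232143; p^2 = 0.232143^2 = 0.053890
  p = 5/112 = 0.044643; p^2 = 0.044643^2 = 0.001993
  p = 41/112 = 0.366071; p^2 = 0.366071^2 = 0.134008
  p = 40/112 = 0.357143; p^2 = 0.357143^2 = 0.127551
sum(p^2) = 0.053890 + 0.001993 + 0.134008 + 0.127551 = 0.317442
D = 1 - 0.317442 = 0.682558 ≈ 0.6826

0.6826


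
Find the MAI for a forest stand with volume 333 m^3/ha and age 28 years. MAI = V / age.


MAI = 333 / 28 = 11.8929 ≈ 11.89 m^3/ha/yr

11.89 m^3/ha/yr


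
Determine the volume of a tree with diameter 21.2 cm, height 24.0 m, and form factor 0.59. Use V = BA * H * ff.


(D/200)^2 = (21.2/200)^2 = 0.106^2 = 0.011236
BA = 3.141593 * 0.011236 = 0.0352989 m^2
V = 0.0352989 * 24.0 * 0.59 = 0.499832 ≈ 0.500 m^3

0.500 m^3


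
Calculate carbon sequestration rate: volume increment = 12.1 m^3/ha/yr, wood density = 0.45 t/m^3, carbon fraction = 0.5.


C = 12.1 * 0.45 * 0.5 = 2.7225 ≈ 2.72 t C/ha/yr

2.72 t C/ha/yr


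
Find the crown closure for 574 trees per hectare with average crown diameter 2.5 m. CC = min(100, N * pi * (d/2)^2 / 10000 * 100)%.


(d/2)^2 = (2.5/2)^2 = 1.25^2 = 1.5625
Crown area = 3.141593 * 1.5625 = 4.90874 m^2
N * area / 10000 * 100 = 574 * 4.90874 / 10000 * 100 = 28.1762
CC = min(100, 28.1762) = 28.1762 ≈ 28.2%

28.2%


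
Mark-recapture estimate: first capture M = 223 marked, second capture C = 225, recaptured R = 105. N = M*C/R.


N = M * C / R = 223 * 225 / 105 = 50175 / 105 = 477.86 ≈ 478

478 individuals


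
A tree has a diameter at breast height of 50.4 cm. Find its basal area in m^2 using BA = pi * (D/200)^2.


D/200 = 50.4/200 = 0.252 m
(D/200)^2 = 0.252^2 = 0.063504
BA = 3.141593 * 0.063504 = 0.199504 ≈ 0.1995 m^2

0.1995 m^2


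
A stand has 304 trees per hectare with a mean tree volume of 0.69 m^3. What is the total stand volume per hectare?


V_stand = 304 * 0.69 = 209.76 ≈ 209.8 m^3/ha

209.8 m^3/ha


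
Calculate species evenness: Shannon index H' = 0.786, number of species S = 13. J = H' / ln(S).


ln(13) = 2.56495
J = H' / ln(S) = 0.786 / 2.56495 = 0.306439 ≈ 0.3064

0.3064


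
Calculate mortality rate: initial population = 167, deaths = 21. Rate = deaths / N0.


Mortality rate = 21 / 167 = 0.125749 ≈ 0.1257

0.1257


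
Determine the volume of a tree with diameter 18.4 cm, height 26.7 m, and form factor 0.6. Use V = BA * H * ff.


(D/200)^2 = (18.4/200)^2 = 0.092^2 = 0.008464
BA = 3.141593 * 0.008464 = 0.0265904 m^2
V = 0.0265904 * 26.7 * 0.6 = 0.425978 ≈ 0.426 m^3

0.426 m^3


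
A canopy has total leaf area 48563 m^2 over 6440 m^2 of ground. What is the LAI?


LAI = 48563 / 6440 = 7.5408 ≈ 7.54

7.54


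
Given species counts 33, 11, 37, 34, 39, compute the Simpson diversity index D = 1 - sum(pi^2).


Total N = 33 + 11 + 37 + 34 + 39 = 154
Per-species terms:
  p = 33/154 = 0.214286; p^2 = 0.214286^2 = 0.045918
  p = 11/154 = 0.071429; p^2 = 0.071429^2 = 0.005102
  p = 37/154 = 0.240260; p^2 = 0.240260^2 = 0.057725
  p = 34/154 = 0.220779; p^2 = 0.220779^2 = 0.048743
  p = 39/154 = 0.253247; p^2 = 0.253247^2 = 0.064134
sum(p^2) = 0.045918 + 0.005102 + 0.057725 + 0.048743 + 0.064134 = 0.221622
D = 1 - 0.221622 = 0.778378 ≈ 0.7784

0.7784


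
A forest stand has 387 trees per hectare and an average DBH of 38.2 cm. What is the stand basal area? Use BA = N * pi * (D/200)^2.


(D/200)^2 = (38.2/200)^2 = 0.191^2 = 0.036481
Individual BA = 3.141593 * 0.036481 = 0.114608 m^2
Stand BA = 387 * 0.114608 = 44.3533 ≈ 44.35 m^2/ha

44.35 m^2/ha


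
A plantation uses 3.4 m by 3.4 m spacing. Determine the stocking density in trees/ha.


N = 10000 / 3.4^2 = 10000 / 11.56 = 865.052 ≈ 865 trees/ha

865 trees/ha


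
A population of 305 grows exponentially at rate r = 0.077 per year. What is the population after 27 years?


r*t = 0.077 * 27 = 2.079
exp(2.079) = 7.99647
N = 305 * 7.99647 = 2438.92 ≈ 2439

2439


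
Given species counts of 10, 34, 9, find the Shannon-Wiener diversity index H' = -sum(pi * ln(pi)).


Total N = 10 + 34 + 9 = 53
Per-species terms:
  p = 10/53 = 0.188679; ln(p) = -1.667708; p*ln(p) = 0.188679 * (-1.667708) = -0.314661
  p = 34/53 = 0.641509; ln(p) = -0.443932; p*ln(p) = 0.641509 * (-0.443932) = -0.284786
  p = 9/53 = 0.169811; ln(p) = -1.773069; p*ln(p) = 0.169811 * (-1.773069) = -0.301087
sum(p*ln(p)) = (-0.314661) + (-0.284786) + (-0.301087) = -0.900534
H' = -(-0.900534) = 0.900534 ≈ 0.9005

0.9005


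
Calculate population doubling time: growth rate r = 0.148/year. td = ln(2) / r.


td = ln(2) / 0.148 = 0.693147 / 0.148 = 4.68343 ≈ 4.7 years

4.7 years


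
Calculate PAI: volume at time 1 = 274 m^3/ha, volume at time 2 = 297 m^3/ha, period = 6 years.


PAI = (V2 - V1) / period = (297 - 274) / 6 = 23 / 6 = 3.8333 ≈ 3.83 m^3/ha/yr

3.83 m^3/ha/yr


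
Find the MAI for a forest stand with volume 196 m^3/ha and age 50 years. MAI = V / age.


MAI = 196 / 50 = 3.92 m^3/ha/yr

3.92 m^3/ha/yr


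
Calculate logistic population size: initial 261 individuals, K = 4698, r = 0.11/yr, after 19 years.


(K - N0)/N0 = (4698 - 261)/261 = 4437/261 = 17.0000
r*t = 0.11 * 19 = 2.09; exp(-2.09) = 0.123687
17.0000 * 0.123687 = 2.10268
1 + 2.10268 = 3.10268
N = 4698 / 3.10268 = 1514.17 ≈ 1514

1514


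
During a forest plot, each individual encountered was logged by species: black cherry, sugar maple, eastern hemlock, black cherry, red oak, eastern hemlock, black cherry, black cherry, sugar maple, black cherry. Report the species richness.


Total individuals logged = 10
Distinct species (count of individuals): black cherry (5), sugar maple (2), eastern hemlock (2), red oak (1)
Species richness = number of distinct species = 4

4


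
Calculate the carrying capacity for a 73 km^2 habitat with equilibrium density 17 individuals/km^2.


K = 17 * 73 = 1241 individuals

1241 individuals


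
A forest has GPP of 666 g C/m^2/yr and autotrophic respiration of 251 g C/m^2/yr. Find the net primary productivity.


NPP = GPP - Ra = 666 - 251 = 415 g C/m^2/yr

415 g C/m^2/yr


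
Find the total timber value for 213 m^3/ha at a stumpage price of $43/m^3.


Value = 213 * 43 = $9159/ha

$9159/ha


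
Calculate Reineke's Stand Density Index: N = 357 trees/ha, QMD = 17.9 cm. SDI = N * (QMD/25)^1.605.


QMD/25 = 17.9/25 = 0.716
(0.716)^1.605 = exp(1.605 * ln(0.716)) = exp(1.605 * (-0.334075)) = exp(-0.536190) = 0.584973
SDI = 357 * 0.584973 = 208.835 ≈ 209

209


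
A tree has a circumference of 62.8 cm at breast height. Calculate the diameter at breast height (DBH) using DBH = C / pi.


DBH = C / pi = 62.8 / 3.141593 = 19.9899 ≈ 19.99 cm

19.99 cm


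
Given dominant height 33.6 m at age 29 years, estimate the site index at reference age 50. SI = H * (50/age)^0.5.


50/29 = 1.72414
(1.72414)^0.5 = 1.31307
SI = 33.6 * 1.31307 = 44.1192 ≈ 44.1 m

44.1 m


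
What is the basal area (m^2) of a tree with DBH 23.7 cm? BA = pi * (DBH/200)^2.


D/200 = 23.7/200 = 0.1185 m
(D/200)^2 = 0.1185^2 = 0.01404225
BA = 3.141593 * 0.01404225 = 0.0441150 ≈ 0.0441 m^2

0.0441 m^2


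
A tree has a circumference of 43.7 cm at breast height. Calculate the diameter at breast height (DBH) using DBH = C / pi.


DBH = C / pi = 43.7 / 3.141593 = 13.9101 ≈ 13.91 cm

13.91 cm


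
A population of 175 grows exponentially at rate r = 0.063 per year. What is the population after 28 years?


r*t = 0.063 * 28 = 1.764
exp(1.764) = 5.83573
N = 175 * 5.83573 = 1021.25 ≈ 1021

1021


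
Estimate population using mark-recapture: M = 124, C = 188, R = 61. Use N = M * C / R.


N = M * C / R = 124 * 188 / 61 = 23312 / 61 = 382.16 ≈ 382

382 individuals


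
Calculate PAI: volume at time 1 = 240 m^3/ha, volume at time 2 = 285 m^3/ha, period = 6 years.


PAI = (V2 - V1) / period = (285 - 240) / 6 = 45 / 6 = 7.50 m^3/ha/yr

7.50 m^3/ha/yr


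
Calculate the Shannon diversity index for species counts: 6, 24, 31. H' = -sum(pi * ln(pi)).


Total N = 6 + 24 + 31 = 61
Per-species terms:
  p = 6/61 = 0.098361; ln(p) = -2.319111; p*ln(p) = 0.098361 * (-2.319111) = -0.228110
  p = 24/61 = 0.393443; ln(p) = -0.932819; p*ln(p) = 0.393443 * (-0.932819) = -0.367011
  p = 31/61 = 0.508197; ln(p) = -0.676886; p*ln(p) = 0.508197 * (-0.676886) = -0.343991
sum(p*ln(p)) = (-0.228110) + (-0.367011) + (-0.343991) = -0.939112
H' = -(-0.939112) = 0.939112 ≈ 0.9391

0.9391


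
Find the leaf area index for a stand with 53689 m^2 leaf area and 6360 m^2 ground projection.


LAI = 53689 / 6360 = 8.4417 ≈ 8.44

8.44


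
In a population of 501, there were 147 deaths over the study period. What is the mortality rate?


Mortality rate = 147 / 501 = 0.293413 ≈ 0.2934

0.2934


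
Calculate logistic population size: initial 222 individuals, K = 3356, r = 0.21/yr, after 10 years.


(K - N0)/N0 = (3356 - 222)/222 = 3134/222 = 14.1171
r*t = 0.21 * 10 = 2.1; exp(-2.1) = 0.122456
14.1171 * 0.122456 = 1.72872
1 + 1.72872 = 2.72872
N = 3356 / 2.72872 = 1229.88 ≈ 1230

1230


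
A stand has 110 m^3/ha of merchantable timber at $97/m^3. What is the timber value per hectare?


Value = 110 * 97 = $10670/ha

$10670/ha


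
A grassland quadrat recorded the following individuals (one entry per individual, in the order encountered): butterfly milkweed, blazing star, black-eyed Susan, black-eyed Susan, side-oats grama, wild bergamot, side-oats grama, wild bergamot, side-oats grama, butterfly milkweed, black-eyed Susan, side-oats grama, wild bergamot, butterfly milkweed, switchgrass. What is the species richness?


Total individuals logged = 15
Distinct species (count of individuals): butterfly milkweed (3), blazing star (1), black-eyed Susan (3), side-oats grama (4), wild bergamot (3), switchgrass (1)
Species richness = number of distinct species = 6

6


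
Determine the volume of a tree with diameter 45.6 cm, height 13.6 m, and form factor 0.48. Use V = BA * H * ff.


(D/200)^2 = (45.6/200)^2 = 0.228^2 = 0.051984
BA = 3.141593 * 0.051984 = 0.163313 m^2
V = 0.163313 * 13.6 * 0.48 = 1.06611 ≈ 1.066 m^3

1.066 m^3


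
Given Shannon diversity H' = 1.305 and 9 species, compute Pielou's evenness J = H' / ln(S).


ln(9) = 2.19722
J = H' / ln(S) = 1.305 / 2.19722 = 0.593932 ≈ 0.5939

0.5939


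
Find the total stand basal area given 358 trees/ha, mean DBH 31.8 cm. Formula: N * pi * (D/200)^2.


(D/200)^2 = (31.8/200)^2 = 0.159^2 = 0.025281
Individual BA = 3.141593 * 0.025281 = 0.0794226 m^2
Stand BA = 358 * 0.0794226 = 28.4333 ≈ 28.43 m^2/ha

28.43 m^2/ha


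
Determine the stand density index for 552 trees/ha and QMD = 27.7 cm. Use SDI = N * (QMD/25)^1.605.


QMD/25 = 27.7/25 = 1.108
(1.108)^1.605 = exp(1.605 * ln(1.108)) = exp(1.605 * 0.102557) = exp(0.164604) = 1.17893
SDI = 552 * 1.17893 = 650.769 ≈ 651

651


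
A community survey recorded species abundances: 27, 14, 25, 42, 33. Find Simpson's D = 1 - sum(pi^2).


Total N = 27 + 14 + 25 + 42 + 33 = 141
Per-species terms:
  p = 27/141 = 0.191489; p^2 = 0.191489^2 = 0.036668
  p = 14/141 = 0.099291; p^2 = 0.099291^2 = 0.009859
  p = 25/141 = 0.177305; p^2 = 0.177305^2 = 0.031437
  p = 42/141 = 0.297872; p^2 = 0.297872^2 = 0.088728
  p = 33/141 = 0.234043; p^2 = 0.234043^2 = 0.054776
sum(p^2) = 0.036668 + 0.009859 + 0.031437 + 0.088728 + 0.054776 = 0.221468
D = 1 - 0.221468 = 0.778532 ≈ 0.7785

0.7785


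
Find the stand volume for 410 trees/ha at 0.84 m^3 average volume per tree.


V_stand = 410 * 0.84 = 344.4 m^3/ha

344.4 m^3/ha


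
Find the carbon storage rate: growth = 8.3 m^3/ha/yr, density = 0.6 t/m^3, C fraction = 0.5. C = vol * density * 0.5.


C = 8.3 * 0.6 * 0.5 = 2.49 t C/ha/yr

2.49 t C/ha/yr


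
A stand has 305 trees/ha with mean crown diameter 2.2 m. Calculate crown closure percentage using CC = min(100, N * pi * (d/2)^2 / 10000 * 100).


(d/2)^2 = (2.2/2)^2 = 1.1^2 = 1.21
Crown area = 3.141593 * 1.21 = 3.80133 m^2
N * area / 10000 * 100 = 305 * 3.80133 / 10000 * 100 = 11.5941
CC = min(100, 11.5941) = 11.5941 ≈ 11.6%

11.6%


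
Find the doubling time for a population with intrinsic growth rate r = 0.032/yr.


td = ln(2) / 0.032 = 0.693147 / 0.032 = 21.6608 ≈ 21.7 years

21.7 years


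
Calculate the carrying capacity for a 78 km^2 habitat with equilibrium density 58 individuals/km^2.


K = 58 * 78 = 4524 individuals

4524 individuals


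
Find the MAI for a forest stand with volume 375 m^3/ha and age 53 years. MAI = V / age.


MAI = 375 / 53 = 7.0755 ≈ 7.08 m^3/ha/yr

7.08 m^3/ha/yr


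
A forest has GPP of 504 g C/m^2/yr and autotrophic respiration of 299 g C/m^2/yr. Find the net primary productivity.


NPP = GPP - Ra = 504 - 299 = 205 g C/m^2/yr

205 g C/m^2/yr


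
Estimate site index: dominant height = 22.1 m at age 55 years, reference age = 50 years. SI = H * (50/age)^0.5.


50/55 = 0.909091
(0.909091)^0.5 = 0.953463
SI = 22.1 * 0.953463 = 21.0715 ≈ 21.1 m

21.1 m


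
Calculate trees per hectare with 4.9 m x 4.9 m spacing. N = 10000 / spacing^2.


N = 10000 / 4.9^2 = 10000 / 24.01 = 416.493 ≈ 416 trees/ha

416 trees/ha


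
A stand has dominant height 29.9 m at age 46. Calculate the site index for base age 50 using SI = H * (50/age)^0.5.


50/46 = 1.08696
(1.08696)^0.5 = 1.04257
SI = 29.9 * 1.04257 = 31.1728 ≈ 31.2 m

31.2 m


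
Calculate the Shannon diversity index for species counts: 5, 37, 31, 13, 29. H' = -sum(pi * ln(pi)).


Total N = 5 + 37 + 31 + 13 + 29 = 115
Per-species terms:
  p = 5/115 = 0.043478; ln(p) = -3.135500; p*ln(p) = 0.043478 * (-3.135500) = -0.136325
  p = 37/115 = 0.321739; ln(p) = -1.134015; p*ln(p) = 0.321739 * (-1.134015) = -0.364857
  p = 31/115 = 0.269565; ln(p) = -1.310946; p*ln(p) = 0.269565 * (-1.310946) = -0.353385
  p = 13/115 = 0.113043; ln(p) = -2.179987; p*ln(p) = 0.113043 * (-2.179987) = -0.246432
  p = 29/115 = 0.252174; ln(p) = -1.377636; p*ln(p) = 0.252174 * (-1.377636) = -0.347404
sum(p*ln(p)) = (-0.136325) + (-0.364857) + (-0.353385) + (-0.246432) + (-0.347404) = -1.448403
H' = -(-1.448403) = 1.448403 ≈ 1.4484

1.4484


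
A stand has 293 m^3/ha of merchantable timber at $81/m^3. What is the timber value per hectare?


Value = 293 * 81 = $23733/ha

$23733/ha


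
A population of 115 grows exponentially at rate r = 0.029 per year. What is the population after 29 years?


r*t = 0.029 * 29 = 0.841
exp(0.841) = 2.31868
N = 115 * 2.31868 = 266.648 ≈ 267

267


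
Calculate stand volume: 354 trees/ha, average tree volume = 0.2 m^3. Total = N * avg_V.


V_stand = 354 * 0.2 = 70.8 m^3/ha

70.8 m^3/ha


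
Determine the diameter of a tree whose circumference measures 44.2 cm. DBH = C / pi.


DBH = C / pi = 44.2 / 3.141593 = 14.0693 ≈ 14.07 cm

14.07 cm


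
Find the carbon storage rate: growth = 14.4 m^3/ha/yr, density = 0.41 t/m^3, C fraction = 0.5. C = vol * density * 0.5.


C = 14.4 * 0.41 * 0.5 = 2.952 ≈ 2.95 t C/ha/yr

2.95 t C/ha/yr


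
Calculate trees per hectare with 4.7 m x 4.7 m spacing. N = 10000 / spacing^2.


N = 10000 / 4.7^2 = 10000 / 22.09 = 452.694 ≈ 453 trees/ha

453 trees/ha


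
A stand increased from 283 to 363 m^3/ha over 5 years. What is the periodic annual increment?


PAI = (V2 - V1) / period = (363 - 283) / 5 = 80 / 5 = 16.00 m^3/ha/yr

16.00 m^3/ha/yr


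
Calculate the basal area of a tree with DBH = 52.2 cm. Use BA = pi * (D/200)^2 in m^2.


D/200 = 52.2/200 = 0.261 m
(D/200)^2 = 0.261^2 = 0.068121
BA = 3.141593 * 0.068121 = 0.214008 ≈ 0.2140 m^2

0.2140 m^2


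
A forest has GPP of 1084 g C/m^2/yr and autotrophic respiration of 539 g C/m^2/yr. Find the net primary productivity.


NPP = GPP - Ra = 1084 - 539 = 545 g C/m^2/yr

545 g C/m^2/yr


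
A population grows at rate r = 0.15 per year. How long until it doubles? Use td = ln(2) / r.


td = ln(2) / 0.15 = 0.693147 / 0.15 = 4.62098 ≈ 4.6 years

4.6 years


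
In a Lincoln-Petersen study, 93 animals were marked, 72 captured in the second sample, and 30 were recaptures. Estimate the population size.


N = M * C / R = 93 * 72 / 30 = 6696 / 30 = 223.20 ≈ 223

223 individuals


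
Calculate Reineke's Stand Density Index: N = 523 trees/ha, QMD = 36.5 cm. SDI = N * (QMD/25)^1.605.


QMD/25 = 36.5/25 = 1.46
(1.46)^1.605 = exp(1.605 * ln(1.46)) = exp(1.605 * 0.378436) = exp(0.607390) = 1.83563
SDI = 523 * 1.83563 = 960.034 ≈ 960

960


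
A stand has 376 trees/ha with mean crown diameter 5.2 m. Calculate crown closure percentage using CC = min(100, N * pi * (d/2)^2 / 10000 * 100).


(d/2)^2 = (5.2/2)^2 = 2.6^2 = 6.76
Crown area = 3.141593 * 6.76 = 21.2372 m^2
N * area / 10000 * 100 = 376 * 21.2372 / 10000 * 100 = 79.8519
CC = min(100, 79.8519) = 79.8519 ≈ 79.9%

79.9%


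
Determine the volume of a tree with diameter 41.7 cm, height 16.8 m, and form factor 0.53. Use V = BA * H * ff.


(D/200)^2 = (41.7/200)^2 = 0.2085^2 = 0.04347225
BA = 3.141593 * 0.04347225 = 0.136572 m^2
V = 0.136572 * 16.8 * 0.53 = 1.21604 ≈ 1.216 m^3

1.216 m^3


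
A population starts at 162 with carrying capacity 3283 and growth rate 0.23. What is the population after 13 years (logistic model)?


(K - N0)/N0 = (3283 - 162)/162 = 3121/162 = 19.2654
r*t = 0.23 * 13 = 2.99; exp(-2.99) = 0.0502874
19.2654 * 0.0502874 = 0.968807
1 + 0.968807 = 1.96881
N = 3283 / 1.96881 = 1667.50 ≈ 1668

1668


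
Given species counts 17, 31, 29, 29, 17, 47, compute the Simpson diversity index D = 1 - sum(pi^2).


Total N = 17 + 31 + 29 + 29 + 17 + 47 = 170
Per-species terms:
  p = 17/170 = 0.100000; p^2 = 0.100000^2 = 0.010000
  p = 31/170 = 0.182353; p^2 = 0.182353^2 = 0.033253
  p = 29/170 = 0.170588; p^2 = 0.170588^2 = 0.029100
  p = 29/170 = 0.170588; p^2 = 0.170588^2 = 0.029100
  p = 17/170 = 0.100000; p^2 = 0.100000^2 = 0.010000
  p = 47/170 = 0.276471; p^2 = 0.276471^2 = 0.076436
sum(p^2) = 0.010000 + 0.033253 + 0.029100 + 0.029100 + 0.010000 + 0.076436 = 0.187889
D = 1 - 0.187889 = 0.812111 ≈ 0.8121

0.8121


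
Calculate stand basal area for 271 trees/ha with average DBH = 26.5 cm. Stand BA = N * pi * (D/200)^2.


(D/200)^2 = (26.5/200)^2 = 0.1325^2 = 0.01755625
Individual BA = 3.141593 * 0.01755625 = 0.0551546 m^2
Stand BA = 271 * 0.0551546 = 14.9469 ≈ 14.95 m^2/ha

14.95 m^2/ha


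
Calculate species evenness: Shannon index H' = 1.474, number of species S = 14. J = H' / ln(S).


ln(14) = 2.63906
J = H' / ln(S) = 1.474 / 2.63906 = 0.558532 ≈ 0.5585

0.5585


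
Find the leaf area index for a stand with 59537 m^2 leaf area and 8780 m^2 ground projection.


LAI = 59537 / 8780 = 6.7810 ≈ 6.78

6.78


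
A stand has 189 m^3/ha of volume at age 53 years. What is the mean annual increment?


MAI = 189 / 53 = 3.5660 ≈ 3.57 m^3/ha/yr

3.57 m^3/ha/yr


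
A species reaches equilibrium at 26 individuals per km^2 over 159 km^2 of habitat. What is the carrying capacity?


K = 26 * 159 = 4134 individuals

4134 individuals


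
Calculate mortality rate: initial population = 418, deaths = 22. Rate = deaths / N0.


Mortality rate = 22 / 418 = 0.052632 ≈ 0.0526

0.0526


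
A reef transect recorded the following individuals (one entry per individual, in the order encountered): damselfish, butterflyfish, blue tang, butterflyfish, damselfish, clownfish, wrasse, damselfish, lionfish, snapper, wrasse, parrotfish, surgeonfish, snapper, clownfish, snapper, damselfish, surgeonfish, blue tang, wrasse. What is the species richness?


Total individuals logged = 20
Distinct species (count of individuals): damselfish (4), butterflyfish (2), blue tang (2), clownfish (2), wrasse (3), lionfish (1), snapper (3), parrotfish (1), surgeonfish (2)
Species richness = number of distinct species = 9

9


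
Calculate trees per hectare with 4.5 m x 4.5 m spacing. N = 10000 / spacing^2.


N = 10000 / 4.5^2 = 10000 / 20.25 = 493.827 ≈ 494 trees/ha

494 trees/ha


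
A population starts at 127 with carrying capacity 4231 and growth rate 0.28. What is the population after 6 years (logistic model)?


(K - N0)/N0 = (4231 - 127)/127 = 4104/127 = 32.3150
r*t = 0.28 * 6 = 1.68; exp(-1.68) = 0.186374
32.3150 * 0.186374 = 6.02268
1 + 6.02268 = 7.02268
N = 4231 / 7.02268 = 602.477 ≈ 602

602


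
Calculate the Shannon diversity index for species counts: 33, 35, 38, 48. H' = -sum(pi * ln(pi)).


Total N = 33 + 35 + 38 + 48 = 154
Per-species terms:
  p = 33/154 = 0.214286; ln(p) = -1.540444; p*ln(p) = 0.214286 * (-1.540444) = -0.330096
  p = 35/154 = 0.227273; ln(p) = -1.481603; p*ln(p) = 0.227273 * (-1.481603) = -0.336728
  p = 38/154 = 0.246753; ln(p) = -1.399367; p*ln(p) = 0.246753 * (-1.399367) = -0.345298
  p = 48/154 = 0.311688; ln(p) = -1.165753; p*ln(p) = 0.311688 * (-1.165753) = -0.363351
sum(p*ln(p)) = (-0.330096) + (-0.336728) + (-0.345298) + (-0.363351) = -1.375473
H' = -(-1.375473) = 1.375473 ≈ 1.3755

1.3755


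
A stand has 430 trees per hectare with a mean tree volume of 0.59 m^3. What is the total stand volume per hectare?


V_stand = 430 * 0.59 = 253.7 m^3/ha

253.7 m^3/ha


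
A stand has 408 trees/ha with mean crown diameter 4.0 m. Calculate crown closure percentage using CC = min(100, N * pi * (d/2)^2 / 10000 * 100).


(d/2)^2 = (4.0/2)^2 = 2^2 = 4
Crown area = 3.141593 * 4 = 12.5664 m^2
N * area / 10000 * 100 = 408 * 12.5664 / 10000 * 100 = 51.2709
CC = min(100, 51.2709) = 51.2709 ≈ 51.3%

51.3%


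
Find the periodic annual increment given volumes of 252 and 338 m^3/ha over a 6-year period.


PAI = (V2 - V1) / period = (338 - 252) / 6 = 86 / 6 = 14.3333 ≈ 14.33 m^3/ha/yr

14.33 m^3/ha/yr


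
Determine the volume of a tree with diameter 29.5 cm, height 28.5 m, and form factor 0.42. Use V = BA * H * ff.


(D/200)^2 = (29.5/200)^2 = 0.1475^2 = 0.02175625
BA = 3.141593 * 0.02175625 = 0.0683493 m^2
V = 0.0683493 * 28.5 * 0.42 = 0.818141 ≈ 0.818 m^3

0.818 m^3


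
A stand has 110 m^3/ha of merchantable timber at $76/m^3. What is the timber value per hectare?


Value = 110 * 76 = $8360/ha

$8360/ha


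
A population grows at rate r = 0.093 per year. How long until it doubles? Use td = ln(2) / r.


td = ln(2) / 0.093 = 0.693147 / 0.093 = 7.45319 ≈ 7.5 years

7.5 years


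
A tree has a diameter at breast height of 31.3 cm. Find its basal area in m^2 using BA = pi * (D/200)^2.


D/200 = 31.3/200 = 0.1565 m
(D/200)^2 = 0.1565^2 = 0.02449225
BA = 3.141593 * 0.02449225 = 0.0769447 ≈ 0.0769 m^2

0.0769 m^2


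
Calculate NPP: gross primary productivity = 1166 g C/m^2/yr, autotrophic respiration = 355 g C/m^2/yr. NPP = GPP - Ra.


NPP = GPP - Ra = 1166 - 355 = 811 g C/m^2/yr

811 g C/m^2/yr


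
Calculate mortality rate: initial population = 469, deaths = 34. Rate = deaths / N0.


Mortality rate = 34 / 469 = 0.072495 ≈ 0.0725

0.0725


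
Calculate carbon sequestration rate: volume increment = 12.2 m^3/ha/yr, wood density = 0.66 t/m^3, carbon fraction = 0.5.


C = 12.2 * 0.66 * 0.5 = 4.026 ≈ 4.03 t C/ha/yr

4.03 t C/ha/yr


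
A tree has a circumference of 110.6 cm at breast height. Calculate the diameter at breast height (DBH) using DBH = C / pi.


DBH = C / pi = 110.6 / 3.141593 = 35.2051 ≈ 35.21 cm

35.21 cm


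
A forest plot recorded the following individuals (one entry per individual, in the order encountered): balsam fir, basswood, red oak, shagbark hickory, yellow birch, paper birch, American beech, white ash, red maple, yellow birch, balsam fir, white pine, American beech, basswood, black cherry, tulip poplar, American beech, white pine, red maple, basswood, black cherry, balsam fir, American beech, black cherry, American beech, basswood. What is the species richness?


Total individuals logged = 26
Distinct species (count of individuals): balsam fir (3), basswood (4), red oak (1), shagbark hickory (1), yellow birch (2), paper birch (1), American beech (5), white ash (1), red maple (2), white pine (2), black cherry (3), tulip poplar (1)
Species richness = number of distinct species = 12

12


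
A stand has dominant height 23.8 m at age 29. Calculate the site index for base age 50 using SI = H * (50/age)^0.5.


50/29 = 1.72414
(1.72414)^0.5 = 1.31307
SI = 23.8 * 1.31307 = 31.2511 ≈ 31.3 m

31.3 m


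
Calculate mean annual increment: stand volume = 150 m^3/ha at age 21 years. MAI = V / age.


MAI = 150 / 21 = 7.1429 ≈ 7.14 m^3/ha/yr

7.14 m^3/ha/yr


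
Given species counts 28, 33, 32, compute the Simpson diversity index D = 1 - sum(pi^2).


Total N = 28 + 33 + 32 = 93
Per-species terms:
  p = 28/93 = 0.301075; p^2 = 0.301075^2 = 0.090646
  p = 33/93 = 0.354839; p^2 = 0.354839^2 = 0.125911
  p = 32/93 = 0.344086; p^2 = 0.344086^2 = 0.118395
sum(p^2) = 0.090646 + 0.125911 + 0.118395 = 0.334952
D = 1 - 0.334952 = 0.665048 ≈ 0.6650

0.6650


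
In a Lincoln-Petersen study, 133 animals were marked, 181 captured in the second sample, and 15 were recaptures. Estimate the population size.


N = M * C / R = 133 * 181 / 15 = 24073 / 15 = 1604.87 ≈ 1605

1605 individuals


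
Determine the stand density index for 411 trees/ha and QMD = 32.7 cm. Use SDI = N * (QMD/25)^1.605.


QMD/25 = 32.7/25 = 1.308
(1.308)^1.605 = exp(1.605 * ln(1.308)) = exp(1.605 * 0.268499) = exp(0.430941) = 1.53870
SDI = 411 * 1.53870 = 632.406 ≈ 632

632


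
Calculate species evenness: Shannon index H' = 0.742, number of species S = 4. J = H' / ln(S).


ln(4) = 1.38629
J = H' / ln(S) = 0.742 / 1.38629 = 0.535242 ≈ 0.5352

0.5352


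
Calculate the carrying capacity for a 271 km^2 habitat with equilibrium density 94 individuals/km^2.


K = 94 * 271 = 25474 individuals

25474 individuals


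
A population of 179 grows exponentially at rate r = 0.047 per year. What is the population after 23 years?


r*t = 0.047 * 23 = 1.081
exp(1.081) = 2.94763
N = 179 * 2.94763 = 527.626 ≈ 528

528


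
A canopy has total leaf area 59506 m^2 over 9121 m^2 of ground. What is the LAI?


LAI = 59506 / 9121 = 6.5241 ≈ 6.52

6.52


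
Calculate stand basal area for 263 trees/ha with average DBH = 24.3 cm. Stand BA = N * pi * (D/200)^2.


(D/200)^2 = (24.3/200)^2 = 0.1215^2 = 0.01476225
Individual BA = 3.141593 * 0.01476225 = 0.0463770 m^2
Stand BA = 263 * 0.0463770 = 12.1972 ≈ 12.20 m^2/ha

12.20 m^2/ha
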